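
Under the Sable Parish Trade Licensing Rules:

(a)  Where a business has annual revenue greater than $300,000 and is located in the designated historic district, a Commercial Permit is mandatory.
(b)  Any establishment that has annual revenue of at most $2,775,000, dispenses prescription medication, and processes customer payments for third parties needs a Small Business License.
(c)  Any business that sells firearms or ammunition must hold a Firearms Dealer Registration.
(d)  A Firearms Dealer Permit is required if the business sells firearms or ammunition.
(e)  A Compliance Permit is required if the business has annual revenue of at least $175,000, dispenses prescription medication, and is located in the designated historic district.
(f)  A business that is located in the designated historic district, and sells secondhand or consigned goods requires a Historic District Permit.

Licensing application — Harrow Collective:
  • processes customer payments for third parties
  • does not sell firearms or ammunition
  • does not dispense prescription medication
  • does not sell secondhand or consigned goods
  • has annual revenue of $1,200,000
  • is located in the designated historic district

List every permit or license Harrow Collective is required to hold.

Commercial Permit

(a) revenue $1,200,000 > $300,000; is located in the designated historic district → Commercial Permit required.
(b) revenue $1,200,000 ≤ $2,775,000; does not dispense prescription medication; processes customer payments for third parties → Small Business License not required.
(c) does not sell firearms or ammunition → Firearms Dealer Registration not required.
(d) does not sell firearms or ammunition → Firearms Dealer Permit not required.
(e) revenue $1,200,000 ≥ $175,000; does not dispense prescription medication; is located in the designated historic district → Compliance Permit not required.
(f) is located in the designated historic district; does not sell secondhand or consigned goods → Historic District Permit not required.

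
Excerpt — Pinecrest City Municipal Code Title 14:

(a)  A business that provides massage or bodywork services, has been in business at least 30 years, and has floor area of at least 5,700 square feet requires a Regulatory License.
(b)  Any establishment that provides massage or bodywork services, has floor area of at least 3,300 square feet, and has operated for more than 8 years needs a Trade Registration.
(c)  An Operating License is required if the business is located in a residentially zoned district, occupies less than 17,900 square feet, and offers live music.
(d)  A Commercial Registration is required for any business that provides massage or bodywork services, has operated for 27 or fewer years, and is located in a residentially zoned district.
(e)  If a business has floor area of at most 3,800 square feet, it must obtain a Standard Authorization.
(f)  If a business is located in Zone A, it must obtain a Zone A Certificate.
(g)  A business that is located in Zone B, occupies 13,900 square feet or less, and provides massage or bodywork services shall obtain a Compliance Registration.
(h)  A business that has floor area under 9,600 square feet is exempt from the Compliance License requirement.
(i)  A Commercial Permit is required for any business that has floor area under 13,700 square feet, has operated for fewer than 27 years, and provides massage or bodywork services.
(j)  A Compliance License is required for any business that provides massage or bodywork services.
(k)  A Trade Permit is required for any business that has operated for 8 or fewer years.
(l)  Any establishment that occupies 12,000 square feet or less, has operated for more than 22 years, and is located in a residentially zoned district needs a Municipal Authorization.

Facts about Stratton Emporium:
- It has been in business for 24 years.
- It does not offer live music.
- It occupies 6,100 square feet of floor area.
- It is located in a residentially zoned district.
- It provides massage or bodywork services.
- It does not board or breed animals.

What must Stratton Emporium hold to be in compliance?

(a) provides massage or bodywork services; years in business 24 < 30; floor area 6,100 square feet ≥ 5,700 square feet → Regulatory License not required.
(b) provides massage or bodywork services; floor area 6,100 square feet ≥ 3,300 square feet; years in business 24 > 8 → Trade Registration required.
(c) is located in a residentially zoned district; floor area 6,100 square feet < 17,900 square feet; does not offer live music → Operating License not required.
(d) provides massage or bodywork services; years in business 24 ≤ 27; is located in a residentially zoned district → Commercial Registration required.
(e) floor area 6,100 square feet > 3,800 square feet → Standard Authorization not required.
(f) is located in a residentially zoned district (not: is located in Zone A) → Zone A Certificate not required.
(g) is located in a residentially zoned district (not: is located in Zone B); floor area 6,100 square feet ≤ 13,900 square feet; provides massage or bodywork services → Compliance Registration not required.
(h) floor area 6,100 square feet < 9,600 square feet → exempt from Compliance License.
(i) floor area 6,100 square feet < 13,700 square feet; years in business 24 < 27; provides massage or bodywork services → Commercial Permit required.
(j) provides massage or bodywork services → Compliance License required.
(k) years in business 24 > 8 → Trade Permit not required.
(l) floor area 6,100 square feet ≤ 12,000 square feet; years in business 24 > 22; is located in a residentially zoned district → Municipal Authorization required.

Commercial Permit, Commercial Registration, Municipal Authorization, Trade Registration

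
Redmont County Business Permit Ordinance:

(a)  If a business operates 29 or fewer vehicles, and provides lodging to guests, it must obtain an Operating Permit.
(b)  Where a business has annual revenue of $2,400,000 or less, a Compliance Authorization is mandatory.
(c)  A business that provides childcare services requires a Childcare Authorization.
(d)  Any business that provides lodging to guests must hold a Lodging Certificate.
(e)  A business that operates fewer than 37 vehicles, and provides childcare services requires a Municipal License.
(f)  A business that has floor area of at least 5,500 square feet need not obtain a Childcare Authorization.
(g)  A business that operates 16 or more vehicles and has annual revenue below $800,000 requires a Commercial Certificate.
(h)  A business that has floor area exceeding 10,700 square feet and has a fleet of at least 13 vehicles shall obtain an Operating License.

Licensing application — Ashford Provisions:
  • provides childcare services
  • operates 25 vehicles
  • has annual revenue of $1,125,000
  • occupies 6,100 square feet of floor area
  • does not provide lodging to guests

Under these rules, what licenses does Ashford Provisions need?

Compliance Authorization, Municipal License

(a) vehicles 25 ≤ 29; does not provide lodging to guests → Operating Permit not required.
(b) revenue $1,125,000 ≤ $2,400,000 → Compliance Authorization required.
(c) provides childcare services → Childcare Authorization required.
(d) does not provide lodging to guests → Lodging Certificate not required.
(e) vehicles 25 < 37; provides childcare services → Municipal License required.
(f) floor area 6,100 square feet ≥ 5,500 square feet → exempt from Childcare Authorization.
(g) vehicles 25 ≥ 16; revenue $1,125,000 ≥ $800,000 → Commercial Certificate not required.
(h) floor area 6,100 square feet ≤ 10,700 square feet; vehicles 25 ≥ 13 → Operating License not required.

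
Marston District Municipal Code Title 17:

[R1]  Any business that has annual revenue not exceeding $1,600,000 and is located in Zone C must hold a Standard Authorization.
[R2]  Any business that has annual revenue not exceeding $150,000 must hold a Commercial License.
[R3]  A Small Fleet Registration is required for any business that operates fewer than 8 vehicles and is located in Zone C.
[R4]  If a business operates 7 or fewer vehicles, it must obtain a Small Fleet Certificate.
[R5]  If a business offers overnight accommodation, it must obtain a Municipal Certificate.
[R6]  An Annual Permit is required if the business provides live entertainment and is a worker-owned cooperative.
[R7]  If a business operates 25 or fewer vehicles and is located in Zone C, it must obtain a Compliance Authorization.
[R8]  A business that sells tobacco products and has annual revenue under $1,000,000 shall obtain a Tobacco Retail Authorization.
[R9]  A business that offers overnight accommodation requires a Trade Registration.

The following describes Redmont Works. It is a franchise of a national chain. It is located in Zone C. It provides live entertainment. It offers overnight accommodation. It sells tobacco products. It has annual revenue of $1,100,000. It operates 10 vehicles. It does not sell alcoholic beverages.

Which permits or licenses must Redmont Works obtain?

Compliance Authorization, Municipal Certificate, Standard Authorization, Trade Registration

[R1] revenue $1,100,000 ≤ $1,600,000; is located in Zone C → Standard Authorization required.
[R2] revenue $1,100,000 > $150,000 → Commercial License not required.
[R3] vehicles 10 ≥ 8; is located in Zone C → Small Fleet Registration not required.
[R4] vehicles 10 > 7 → Small Fleet Certificate not required.
[R5] offers overnight accommodation → Municipal Certificate required.
[R6] provides live entertainment; is a franchise of a national chain (not: is a worker-owned cooperative) → Annual Permit not required.
[R7] vehicles 10 ≤ 25; is located in Zone C → Compliance Authorization required.
[R8] sells tobacco products; revenue $1,100,000 ≥ $1,000,000 → Tobacco Retail Authorization not required.
[R9] offers overnight accommodation → Trade Registration required.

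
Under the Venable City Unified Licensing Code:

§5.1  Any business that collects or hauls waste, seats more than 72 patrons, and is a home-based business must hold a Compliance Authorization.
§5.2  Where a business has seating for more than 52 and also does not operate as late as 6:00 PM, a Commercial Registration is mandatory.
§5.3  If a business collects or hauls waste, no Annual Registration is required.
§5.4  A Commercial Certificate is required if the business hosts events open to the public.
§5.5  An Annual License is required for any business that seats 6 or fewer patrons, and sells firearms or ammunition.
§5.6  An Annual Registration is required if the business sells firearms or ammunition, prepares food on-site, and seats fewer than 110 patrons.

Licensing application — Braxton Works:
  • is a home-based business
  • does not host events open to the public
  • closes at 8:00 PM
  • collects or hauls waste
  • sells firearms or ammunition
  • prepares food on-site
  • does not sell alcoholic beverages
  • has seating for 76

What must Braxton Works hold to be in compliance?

Compliance Authorization

§5.1 collects or hauls waste; seating 76 > 72; is a home-based business → Compliance Authorization required.
§5.2 seating 76 > 52; closes 8:00 PM, after 6:00 PM → Commercial Registration not required.
§5.3 collects or hauls waste → exempt from Annual Registration.
§5.4 does not host events open to the public → Commercial Certificate not required.
§5.5 seating 76 > 6; sells firearms or ammunition → Annual License not required.
§5.6 sells firearms or ammunition; prepares food on-site; seating 76 < 110 → Annual Registration required.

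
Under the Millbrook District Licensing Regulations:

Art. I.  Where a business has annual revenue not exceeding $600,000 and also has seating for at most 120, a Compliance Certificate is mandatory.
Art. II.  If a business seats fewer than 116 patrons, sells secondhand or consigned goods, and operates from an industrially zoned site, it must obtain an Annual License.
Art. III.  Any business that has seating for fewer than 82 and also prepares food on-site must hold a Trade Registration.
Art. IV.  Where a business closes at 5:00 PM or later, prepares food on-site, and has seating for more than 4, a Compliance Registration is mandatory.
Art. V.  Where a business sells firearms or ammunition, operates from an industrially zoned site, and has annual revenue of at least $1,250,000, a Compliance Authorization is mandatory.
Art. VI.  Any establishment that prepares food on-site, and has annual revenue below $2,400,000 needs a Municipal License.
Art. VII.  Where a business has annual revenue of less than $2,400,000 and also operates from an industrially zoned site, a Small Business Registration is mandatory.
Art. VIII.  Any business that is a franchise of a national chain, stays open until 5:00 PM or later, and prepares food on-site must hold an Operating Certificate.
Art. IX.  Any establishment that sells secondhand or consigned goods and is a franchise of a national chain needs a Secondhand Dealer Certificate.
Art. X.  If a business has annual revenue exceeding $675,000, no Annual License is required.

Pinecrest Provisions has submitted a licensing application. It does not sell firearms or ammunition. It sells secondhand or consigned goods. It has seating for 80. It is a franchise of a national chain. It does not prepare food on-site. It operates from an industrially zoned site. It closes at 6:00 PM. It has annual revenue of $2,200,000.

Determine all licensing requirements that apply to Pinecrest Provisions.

Secondhand Dealer Certificate, Small Business Registration

Art. I. revenue $2,200,000 > $600,000; seating 80 ≤ 120 → Compliance Certificate not required.
Art. II. seating 80 < 116; sells secondhand or consigned goods; operates from an industrially zoned site → Annual License required.
Art. III. seating 80 < 82; does not prepare food on-site → Trade Registration not required.
Art. IV. closes 6:00 PM, after 5:00 PM; does not prepare food on-site; seating 80 > 4 → Compliance Registration not required.
Art. V. does not sell firearms or ammunition; operates from an industrially zoned site; revenue $2,200,000 ≥ $1,250,000 → Compliance Authorization not required.
Art. VI. does not prepare food on-site; revenue $2,200,000 < $2,400,000 → Municipal License not required.
Art. VII. revenue $2,200,000 < $2,400,000; operates from an industrially zoned site → Small Business Registration required.
Art. VIII. is a franchise of a national chain; closes 6:00 PM, after 5:00 PM; does not prepare food on-site → Operating Certificate not required.
Art. IX. sells secondhand or consigned goods; is a franchise of a national chain → Secondhand Dealer Certificate required.
Art. X. revenue $2,200,000 > $675,000 → exempt from Annual License.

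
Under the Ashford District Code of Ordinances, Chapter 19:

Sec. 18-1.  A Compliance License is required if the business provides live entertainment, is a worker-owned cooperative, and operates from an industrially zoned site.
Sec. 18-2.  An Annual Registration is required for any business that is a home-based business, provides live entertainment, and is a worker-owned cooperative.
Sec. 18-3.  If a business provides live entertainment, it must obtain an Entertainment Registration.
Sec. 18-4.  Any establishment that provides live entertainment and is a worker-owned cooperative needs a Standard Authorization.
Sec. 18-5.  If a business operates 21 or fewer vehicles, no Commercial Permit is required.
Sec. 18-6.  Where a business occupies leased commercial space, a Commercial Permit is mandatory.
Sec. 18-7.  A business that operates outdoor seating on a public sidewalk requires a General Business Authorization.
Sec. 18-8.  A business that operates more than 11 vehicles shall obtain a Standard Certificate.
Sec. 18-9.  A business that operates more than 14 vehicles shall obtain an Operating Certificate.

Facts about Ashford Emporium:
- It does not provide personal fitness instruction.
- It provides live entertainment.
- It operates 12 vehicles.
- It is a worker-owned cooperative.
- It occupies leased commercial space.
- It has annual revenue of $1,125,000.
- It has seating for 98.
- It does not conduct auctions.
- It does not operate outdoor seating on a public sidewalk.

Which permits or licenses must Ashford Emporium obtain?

Sec. 18-1. provides live entertainment; is a worker-owned cooperative; occupies leased commercial space (not: operates from an industrially zoned site) → Compliance License not required.
Sec. 18-2. occupies leased commercial space (not: is a home-based business); provides live entertainment; is a worker-owned cooperative → Annual Registration not required.
Sec. 18-3. provides live entertainment → Entertainment Registration required.
Sec. 18-4. provides live entertainment; is a worker-owned cooperative → Standard Authorization required.
Sec. 18-5. vehicles 12 ≤ 21 → exempt from Commercial Permit.
Sec. 18-6. occupies leased commercial space → Commercial Permit required.
Sec. 18-7. does not operate outdoor seating on a public sidewalk → General Business Authorization not required.
Sec. 18-8. vehicles 12 > 11 → Standard Certificate required.
Sec. 18-9. vehicles 12 ≤ 14 → Operating Certificate not required.

Entertainment Registration, Standard Authorization, Standard Certificate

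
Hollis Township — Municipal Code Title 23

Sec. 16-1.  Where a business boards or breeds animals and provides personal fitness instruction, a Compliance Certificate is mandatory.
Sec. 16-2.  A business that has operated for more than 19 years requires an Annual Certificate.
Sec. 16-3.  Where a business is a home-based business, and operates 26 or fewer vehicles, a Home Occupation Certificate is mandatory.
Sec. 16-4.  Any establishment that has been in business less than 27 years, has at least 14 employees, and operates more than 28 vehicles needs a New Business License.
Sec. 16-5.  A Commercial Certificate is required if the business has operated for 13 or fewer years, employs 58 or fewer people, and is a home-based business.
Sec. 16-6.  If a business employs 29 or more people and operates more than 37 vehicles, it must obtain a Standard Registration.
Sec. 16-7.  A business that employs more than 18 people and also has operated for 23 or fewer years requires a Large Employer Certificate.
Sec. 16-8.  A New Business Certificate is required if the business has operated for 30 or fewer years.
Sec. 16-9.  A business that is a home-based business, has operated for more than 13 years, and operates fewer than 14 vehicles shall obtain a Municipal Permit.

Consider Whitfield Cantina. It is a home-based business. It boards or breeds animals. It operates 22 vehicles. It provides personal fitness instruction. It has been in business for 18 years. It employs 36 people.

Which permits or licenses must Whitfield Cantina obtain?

Sec. 16-1. boards or breeds animals; provides personal fitness instruction → Compliance Certificate required.
Sec. 16-2. years in business 18 ≤ 19 → Annual Certificate not required.
Sec. 16-3. is a home-based business; vehicles 22 ≤ 26 → Home Occupation Certificate required.
Sec. 16-4. years in business 18 < 27; employees 36 ≥ 14; vehicles 22 ≤ 28 → New Business License not required.
Sec. 16-5. years in business 18 > 13; employees 36 ≤ 58; is a home-based business → Commercial Certificate not required.
Sec. 16-6. employees 36 ≥ 29; vehicles 22 ≤ 37 → Standard Registration not required.
Sec. 16-7. employees 36 > 18; years in business 18 ≤ 23 → Large Employer Certificate required.
Sec. 16-8. years in business 18 ≤ 30 → New Business Certificate required.
Sec. 16-9. is a home-based business; years in business 18 > 13; vehicles 22 ≥ 14 → Municipal Permit not required.

Compliance Certificate, Home Occupation Certificate, Large Employer Certificate, New Business Certificate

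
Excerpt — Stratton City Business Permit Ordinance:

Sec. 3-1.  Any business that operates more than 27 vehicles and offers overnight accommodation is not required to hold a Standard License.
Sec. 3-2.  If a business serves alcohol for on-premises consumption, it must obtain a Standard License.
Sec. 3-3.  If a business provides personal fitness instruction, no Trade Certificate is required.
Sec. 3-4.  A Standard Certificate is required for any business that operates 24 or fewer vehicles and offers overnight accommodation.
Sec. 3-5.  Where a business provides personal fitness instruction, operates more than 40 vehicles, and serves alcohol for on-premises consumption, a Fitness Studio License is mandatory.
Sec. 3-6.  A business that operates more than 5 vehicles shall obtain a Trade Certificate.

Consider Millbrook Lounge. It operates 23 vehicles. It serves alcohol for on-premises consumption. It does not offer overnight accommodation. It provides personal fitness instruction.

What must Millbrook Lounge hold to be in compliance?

Standard License

Sec. 3-1. vehicles 23 ≤ 27; does not offer overnight accommodation → Standard License exemption does not apply.
Sec. 3-2. serves alcohol for on-premises consumption → Standard License required.
Sec. 3-3. provides personal fitness instruction → exempt from Trade Certificate.
Sec. 3-4. vehicles 23 ≤ 24; does not offer overnight accommodation → Standard Certificate not required.
Sec. 3-5. provides personal fitness instruction; vehicles 23 ≤ 40; serves alcohol for on-premises consumption → Fitness Studio License not required.
Sec. 3-6. vehicles 23 > 5 → Trade Certificate required.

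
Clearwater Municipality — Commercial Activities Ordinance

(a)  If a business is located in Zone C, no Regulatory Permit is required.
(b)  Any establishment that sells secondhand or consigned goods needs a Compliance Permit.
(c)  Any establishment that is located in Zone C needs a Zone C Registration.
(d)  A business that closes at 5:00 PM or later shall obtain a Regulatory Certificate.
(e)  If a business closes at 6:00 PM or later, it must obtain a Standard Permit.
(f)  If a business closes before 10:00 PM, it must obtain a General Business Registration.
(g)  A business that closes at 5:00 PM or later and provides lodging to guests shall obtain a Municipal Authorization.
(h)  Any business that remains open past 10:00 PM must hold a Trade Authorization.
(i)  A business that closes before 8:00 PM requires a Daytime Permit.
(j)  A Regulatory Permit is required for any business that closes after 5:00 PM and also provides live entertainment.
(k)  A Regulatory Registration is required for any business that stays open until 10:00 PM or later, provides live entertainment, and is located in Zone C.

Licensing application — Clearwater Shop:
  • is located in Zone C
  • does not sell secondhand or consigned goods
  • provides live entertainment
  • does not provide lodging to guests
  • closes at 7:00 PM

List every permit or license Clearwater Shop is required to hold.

(a) is located in Zone C → exempt from Regulatory Permit.
(b) does not sell secondhand or consigned goods → Compliance Permit not required.
(c) is located in Zone C → Zone C Registration required.
(d) closes 7:00 PM, after 5:00 PM → Regulatory Certificate required.
(e) closes 7:00 PM, after 6:00 PM → Standard Permit required.
(f) closes 7:00 PM, at/before 10:00 PM → General Business Registration required.
(g) closes 7:00 PM, after 5:00 PM; does not provide lodging to guests → Municipal Authorization not required.
(h) closes 7:00 PM, at/before 10:00 PM → Trade Authorization not required.
(i) closes 7:00 PM, at/before 8:00 PM → Daytime Permit required.
(j) closes 7:00 PM, after 5:00 PM; provides live entertainment → Regulatory Permit required.
(k) closes 7:00 PM, at/before 10:00 PM; provides live entertainment; is located in Zone C → Regulatory Registration not required.

Daytime Permit, General Business Registration, Regulatory Certificate, Standard Permit, Zone C Registration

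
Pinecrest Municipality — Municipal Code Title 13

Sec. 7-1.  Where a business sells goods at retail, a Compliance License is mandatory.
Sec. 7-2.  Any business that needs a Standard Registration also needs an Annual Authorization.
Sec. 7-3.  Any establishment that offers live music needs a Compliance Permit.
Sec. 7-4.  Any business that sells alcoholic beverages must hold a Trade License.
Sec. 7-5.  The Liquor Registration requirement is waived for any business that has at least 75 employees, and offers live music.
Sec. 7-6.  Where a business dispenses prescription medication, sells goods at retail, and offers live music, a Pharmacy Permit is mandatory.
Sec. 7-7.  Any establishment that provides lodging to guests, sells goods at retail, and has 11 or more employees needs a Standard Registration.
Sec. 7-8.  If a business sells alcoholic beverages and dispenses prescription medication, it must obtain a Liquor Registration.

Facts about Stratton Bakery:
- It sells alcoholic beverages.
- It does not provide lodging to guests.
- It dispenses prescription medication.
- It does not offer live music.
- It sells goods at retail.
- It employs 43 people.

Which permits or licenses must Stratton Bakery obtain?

Sec. 7-1. sells goods at retail → Compliance License required.
Sec. 7-2. Standard Registration is not required → no effect.
Sec. 7-3. does not offer live music → Compliance Permit not required.
Sec. 7-4. sells alcoholic beverages → Trade License required.
Sec. 7-5. employees 43 < 75; does not offer live music → Liquor Registration exemption does not apply.
Sec. 7-6. dispenses prescription medication; sells goods at retail; does not offer live music → Pharmacy Permit not required.
Sec. 7-7. does not provide lodging to guests; sells goods at retail; employees 43 ≥ 11 → Standard Registration not required.
Sec. 7-8. sells alcoholic beverages; dispenses prescription medication → Liquor Registration required.

Compliance License, Liquor Registration, Trade License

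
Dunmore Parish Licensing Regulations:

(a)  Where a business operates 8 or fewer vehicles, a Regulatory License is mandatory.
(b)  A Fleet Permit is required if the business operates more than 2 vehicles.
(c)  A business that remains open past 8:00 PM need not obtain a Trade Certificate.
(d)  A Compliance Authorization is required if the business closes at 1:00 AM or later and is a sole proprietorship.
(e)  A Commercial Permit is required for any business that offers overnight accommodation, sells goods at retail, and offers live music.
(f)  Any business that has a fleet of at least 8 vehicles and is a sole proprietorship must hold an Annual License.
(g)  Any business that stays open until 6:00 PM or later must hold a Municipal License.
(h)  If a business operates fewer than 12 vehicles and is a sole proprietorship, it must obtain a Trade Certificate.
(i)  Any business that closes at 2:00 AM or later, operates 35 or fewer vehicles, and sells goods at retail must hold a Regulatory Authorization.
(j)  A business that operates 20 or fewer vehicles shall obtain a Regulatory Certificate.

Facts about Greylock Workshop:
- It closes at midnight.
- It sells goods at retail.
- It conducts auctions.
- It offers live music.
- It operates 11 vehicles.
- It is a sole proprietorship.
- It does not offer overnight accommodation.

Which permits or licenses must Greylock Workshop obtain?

Annual License, Fleet Permit, Municipal License, Regulatory Certificate

(a) vehicles 11 > 8 → Regulatory License not required.
(b) vehicles 11 > 2 → Fleet Permit required.
(c) closes midnight, after 8:00 PM → exempt from Trade Certificate.
(d) closes midnight, at/before 1:00 AM; is a sole proprietorship → Compliance Authorization not required.
(e) does not offer overnight accommodation; sells goods at retail; offers live music → Commercial Permit not required.
(f) vehicles 11 ≥ 8; is a sole proprietorship → Annual License required.
(g) closes midnight, after 6:00 PM → Municipal License required.
(h) vehicles 11 < 12; is a sole proprietorship → Trade Certificate required.
(i) closes midnight, at/before 2:00 AM; vehicles 11 ≤ 35; sells goods at retail → Regulatory Authorization not required.
(j) vehicles 11 ≤ 20 → Regulatory Certificate required.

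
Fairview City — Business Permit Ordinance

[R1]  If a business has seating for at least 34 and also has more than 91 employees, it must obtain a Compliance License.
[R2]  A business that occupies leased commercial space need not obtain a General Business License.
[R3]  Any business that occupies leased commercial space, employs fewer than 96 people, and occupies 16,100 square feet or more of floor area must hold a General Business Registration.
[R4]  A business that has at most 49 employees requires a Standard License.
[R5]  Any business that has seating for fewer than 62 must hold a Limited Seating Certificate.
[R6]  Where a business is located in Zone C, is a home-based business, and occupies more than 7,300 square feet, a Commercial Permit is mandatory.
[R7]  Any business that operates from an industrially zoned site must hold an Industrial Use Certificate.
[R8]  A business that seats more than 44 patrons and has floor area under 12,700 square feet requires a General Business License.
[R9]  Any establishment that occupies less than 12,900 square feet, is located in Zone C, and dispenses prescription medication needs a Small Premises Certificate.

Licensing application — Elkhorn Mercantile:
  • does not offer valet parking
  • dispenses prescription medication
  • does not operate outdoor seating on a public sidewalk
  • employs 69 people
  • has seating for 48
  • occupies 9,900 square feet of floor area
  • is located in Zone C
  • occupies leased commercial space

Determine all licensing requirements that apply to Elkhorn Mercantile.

[R1] seating 48 ≥ 34; employees 69 ≤ 91 → Compliance License not required.
[R2] occupies leased commercial space → exempt from General Business License.
[R3] occupies leased commercial space; employees 69 < 96; floor area 9,900 square feet < 16,100 square feet → General Business Registration not required.
[R4] employees 69 > 49 → Standard License not required.
[R5] seating 48 < 62 → Limited Seating Certificate required.
[R6] is located in Zone C; occupies leased commercial space (not: is a home-based business); floor area 9,900 square feet > 7,300 square feet → Commercial Permit not required.
[R7] occupies leased commercial space (not: operates from an industrially zoned site) → Industrial Use Certificate not required.
[R8] seating 48 > 44; floor area 9,900 square feet < 12,700 square feet → General Business License required.
[R9] floor area 9,900 square feet < 12,900 square feet; is located in Zone C; dispenses prescription medication → Small Premises Certificate required.

Limited Seating Certificate, Small Premises Certificate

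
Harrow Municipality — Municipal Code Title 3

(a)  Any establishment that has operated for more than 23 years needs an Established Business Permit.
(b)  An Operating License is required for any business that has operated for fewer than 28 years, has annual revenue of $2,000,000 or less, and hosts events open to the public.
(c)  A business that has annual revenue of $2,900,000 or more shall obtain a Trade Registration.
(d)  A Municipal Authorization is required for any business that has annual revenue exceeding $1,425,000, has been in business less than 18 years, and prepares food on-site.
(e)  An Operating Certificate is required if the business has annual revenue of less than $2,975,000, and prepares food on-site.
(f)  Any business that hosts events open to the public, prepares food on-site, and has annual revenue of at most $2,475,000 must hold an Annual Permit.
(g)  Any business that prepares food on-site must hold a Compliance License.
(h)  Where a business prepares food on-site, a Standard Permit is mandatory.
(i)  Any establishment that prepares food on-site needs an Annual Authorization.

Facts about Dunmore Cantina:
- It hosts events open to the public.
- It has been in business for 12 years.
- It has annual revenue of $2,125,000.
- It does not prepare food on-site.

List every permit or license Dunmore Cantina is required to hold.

None

(a) years in business 12 ≤ 23 → Established Business Permit not required.
(b) years in business 12 < 28; revenue $2,125,000 > $2,000,000; hosts events open to the public → Operating License not required.
(c) revenue $2,125,000 < $2,900,000 → Trade Registration not required.
(d) revenue $2,125,000 > $1,425,000; years in business 12 < 18; does not prepare food on-site → Municipal Authorization not required.
(e) revenue $2,125,000 < $2,975,000; does not prepare food on-site → Operating Certificate not required.
(f) hosts events open to the public; does not prepare food on-site; revenue $2,125,000 ≤ $2,475,000 → Annual Permit not required.
(g) does not prepare food on-site → Compliance License not required.
(h) does not prepare food on-site → Standard Permit not required.
(i) does not prepare food on-site → Annual Authorization not required.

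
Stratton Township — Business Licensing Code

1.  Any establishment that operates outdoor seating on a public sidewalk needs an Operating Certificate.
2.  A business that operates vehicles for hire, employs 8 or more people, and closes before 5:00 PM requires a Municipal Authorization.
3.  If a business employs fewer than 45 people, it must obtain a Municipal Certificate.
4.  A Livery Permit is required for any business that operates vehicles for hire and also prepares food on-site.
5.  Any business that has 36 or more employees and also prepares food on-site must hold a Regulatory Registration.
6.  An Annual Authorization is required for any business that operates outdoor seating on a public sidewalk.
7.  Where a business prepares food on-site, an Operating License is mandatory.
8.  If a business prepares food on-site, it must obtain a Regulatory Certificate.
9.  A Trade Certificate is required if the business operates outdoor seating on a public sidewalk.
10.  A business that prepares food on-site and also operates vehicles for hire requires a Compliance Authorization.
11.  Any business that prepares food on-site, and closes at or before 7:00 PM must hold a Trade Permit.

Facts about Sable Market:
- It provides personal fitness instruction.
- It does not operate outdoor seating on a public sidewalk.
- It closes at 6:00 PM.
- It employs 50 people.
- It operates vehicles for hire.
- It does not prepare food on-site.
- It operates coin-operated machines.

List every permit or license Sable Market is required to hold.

None

1. does not operate outdoor seating on a public sidewalk → Operating Certificate not required.
2. operates vehicles for hire; employees 50 ≥ 8; closes 6:00 PM, after 5:00 PM → Municipal Authorization not required.
3. employees 50 ≥ 45 → Municipal Certificate not required.
4. operates vehicles for hire; does not prepare food on-site → Livery Permit not required.
5. employees 50 ≥ 36; does not prepare food on-site → Regulatory Registration not required.
6. does not operate outdoor seating on a public sidewalk → Annual Authorization not required.
7. does not prepare food on-site → Operating License not required.
8. does not prepare food on-site → Regulatory Certificate not required.
9. does not operate outdoor seating on a public sidewalk → Trade Certificate not required.
10. does not prepare food on-site; operates vehicles for hire → Compliance Authorization not required.
11. does not prepare food on-site; closes 6:00 PM, at/before 7:00 PM → Trade Permit not required.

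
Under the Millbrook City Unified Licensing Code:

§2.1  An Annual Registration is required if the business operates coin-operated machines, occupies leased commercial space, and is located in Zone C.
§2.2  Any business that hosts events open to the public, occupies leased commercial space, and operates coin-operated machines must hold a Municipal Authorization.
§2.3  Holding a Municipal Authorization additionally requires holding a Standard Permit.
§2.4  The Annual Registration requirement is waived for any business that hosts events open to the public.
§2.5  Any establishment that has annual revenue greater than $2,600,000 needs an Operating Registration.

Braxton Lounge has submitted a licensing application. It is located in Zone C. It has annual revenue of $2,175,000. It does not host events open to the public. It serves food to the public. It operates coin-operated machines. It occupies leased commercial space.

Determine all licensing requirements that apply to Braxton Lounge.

§2.1 operates coin-operated machines; occupies leased commercial space; is located in Zone C → Annual Registration required.
§2.2 does not host events open to the public; occupies leased commercial space; operates coin-operated machines → Municipal Authorization not required.
§2.3 Municipal Authorization is not required → no effect.
§2.4 does not host events open to the public → Annual Registration exemption does not apply.
§2.5 revenue $2,175,000 ≤ $2,600,000 → Operating Registration not required.

Annual Registration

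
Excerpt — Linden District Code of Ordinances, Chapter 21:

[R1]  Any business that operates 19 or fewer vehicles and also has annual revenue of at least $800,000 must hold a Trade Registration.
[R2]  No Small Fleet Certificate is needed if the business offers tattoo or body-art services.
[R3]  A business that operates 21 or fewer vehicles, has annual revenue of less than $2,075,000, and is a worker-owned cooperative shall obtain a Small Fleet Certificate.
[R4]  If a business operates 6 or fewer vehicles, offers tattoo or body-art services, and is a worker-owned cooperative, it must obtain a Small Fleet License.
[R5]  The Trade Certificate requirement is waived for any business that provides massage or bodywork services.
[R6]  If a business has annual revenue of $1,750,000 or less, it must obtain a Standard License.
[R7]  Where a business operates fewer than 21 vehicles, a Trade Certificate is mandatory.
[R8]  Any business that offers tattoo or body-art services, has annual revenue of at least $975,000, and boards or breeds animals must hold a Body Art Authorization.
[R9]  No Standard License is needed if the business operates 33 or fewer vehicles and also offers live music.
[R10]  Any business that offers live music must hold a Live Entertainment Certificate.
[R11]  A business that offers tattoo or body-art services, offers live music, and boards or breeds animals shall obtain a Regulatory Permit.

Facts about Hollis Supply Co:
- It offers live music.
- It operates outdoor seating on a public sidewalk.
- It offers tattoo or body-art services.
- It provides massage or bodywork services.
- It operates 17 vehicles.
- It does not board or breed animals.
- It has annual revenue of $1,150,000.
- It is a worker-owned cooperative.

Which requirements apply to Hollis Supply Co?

Live Entertainment Certificate, Trade Registration

[R1] vehicles 17 ≤ 19; revenue $1,150,000 ≥ $800,000 → Trade Registration required.
[R2] offers tattoo or body-art services → exempt from Small Fleet Certificate.
[R3] vehicles 17 ≤ 21; revenue $1,150,000 < $2,075,000; is a worker-owned cooperative → Small Fleet Certificate required.
[R4] vehicles 17 > 6; offers tattoo or body-art services; is a worker-owned cooperative → Small Fleet License not required.
[R5] provides massage or bodywork services → exempt from Trade Certificate.
[R6] revenue $1,150,000 ≤ $1,750,000 → Standard License required.
[R7] vehicles 17 < 21 → Trade Certificate required.
[R8] offers tattoo or body-art services; revenue $1,150,000 ≥ $975,000; does not board or breed animals → Body Art Authorization not required.
[R9] vehicles 17 ≤ 33; offers live music → exempt from Standard License.
[R10] offers live music → Live Entertainment Certificate required.
[R11] offers tattoo or body-art services; offers live music; does not board or breed animals → Regulatory Permit not required.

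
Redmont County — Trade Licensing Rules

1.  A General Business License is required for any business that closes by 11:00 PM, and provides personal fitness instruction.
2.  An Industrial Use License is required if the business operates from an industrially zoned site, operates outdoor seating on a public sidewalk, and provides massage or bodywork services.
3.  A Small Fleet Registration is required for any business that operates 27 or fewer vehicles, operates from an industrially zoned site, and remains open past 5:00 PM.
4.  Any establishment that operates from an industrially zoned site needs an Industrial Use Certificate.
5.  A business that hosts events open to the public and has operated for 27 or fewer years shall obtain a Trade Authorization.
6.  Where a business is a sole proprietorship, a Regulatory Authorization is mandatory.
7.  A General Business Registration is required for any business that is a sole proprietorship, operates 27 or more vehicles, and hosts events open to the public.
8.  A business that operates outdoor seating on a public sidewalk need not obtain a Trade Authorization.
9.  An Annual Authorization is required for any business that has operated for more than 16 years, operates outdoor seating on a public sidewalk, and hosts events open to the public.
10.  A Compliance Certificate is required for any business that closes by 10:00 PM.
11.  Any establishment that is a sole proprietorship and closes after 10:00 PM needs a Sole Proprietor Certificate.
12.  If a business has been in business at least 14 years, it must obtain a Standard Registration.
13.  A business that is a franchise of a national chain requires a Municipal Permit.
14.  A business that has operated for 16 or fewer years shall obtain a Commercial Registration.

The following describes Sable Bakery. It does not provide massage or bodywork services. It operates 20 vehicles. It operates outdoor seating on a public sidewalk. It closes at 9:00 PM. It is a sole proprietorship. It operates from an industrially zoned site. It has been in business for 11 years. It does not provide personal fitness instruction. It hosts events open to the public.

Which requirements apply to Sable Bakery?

Commercial Registration, Compliance Certificate, Industrial Use Certificate, Regulatory Authorization, Small Fleet Registration

1. closes 9:00 PM, at/before 11:00 PM; does not provide personal fitness instruction → General Business License not required.
2. operates from an industrially zoned site; operates outdoor seating on a public sidewalk; does not provide massage or bodywork services → Industrial Use License not required.
3. vehicles 20 ≤ 27; operates from an industrially zoned site; closes 9:00 PM, after 5:00 PM → Small Fleet Registration required.
4. operates from an industrially zoned site → Industrial Use Certificate required.
5. hosts events open to the public; years in business 11 ≤ 27 → Trade Authorization required.
6. is a sole proprietorship → Regulatory Authorization required.
7. is a sole proprietorship; vehicles 20 < 27; hosts events open to the public → General Business Registration not required.
8. operates outdoor seating on a public sidewalk → exempt from Trade Authorization.
9. years in business 11 ≤ 16; operates outdoor seating on a public sidewalk; hosts events open to the public → Annual Authorization not required.
10. closes 9:00 PM, at/before 10:00 PM → Compliance Certificate required.
11. is a sole proprietorship; closes 9:00 PM, at/before 10:00 PM → Sole Proprietor Certificate not required.
12. years in business 11 < 14 → Standard Registration not required.
13. is a sole proprietorship (not: is a franchise of a national chain) → Municipal Permit not required.
14. years in business 11 ≤ 16 → Commercial Registration required.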